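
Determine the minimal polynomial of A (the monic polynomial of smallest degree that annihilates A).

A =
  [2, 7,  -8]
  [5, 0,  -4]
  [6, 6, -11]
x^3 + 9*x^2 + 15*x - 25

The characteristic polynomial is χ_A(x) = (x - 1)*(x + 5)^2, so the eigenvalues are known. The minimal polynomial is
  m_A(x) = Π_λ (x − λ)^{k_λ}
where k_λ is the size of the *largest* Jordan block for λ (equivalently, the smallest k with (A − λI)^k v = 0 for every generalised eigenvector v of λ).

  λ = -5: largest Jordan block has size 2, contributing (x + 5)^2
  λ = 1: largest Jordan block has size 1, contributing (x − 1)

So m_A(x) = (x - 1)*(x + 5)^2 = x^3 + 9*x^2 + 15*x - 25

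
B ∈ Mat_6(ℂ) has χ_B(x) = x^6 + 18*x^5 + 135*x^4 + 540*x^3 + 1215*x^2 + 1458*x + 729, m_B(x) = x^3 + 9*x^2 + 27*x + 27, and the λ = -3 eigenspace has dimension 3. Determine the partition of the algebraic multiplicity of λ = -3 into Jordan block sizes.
Block sizes for λ = -3: [3, 2, 1]

Step 1 — from the characteristic polynomial, algebraic multiplicity of λ = -3 is 6. From dim ker(B − (-3)·I) = 3, there are exactly 3 Jordan blocks for λ = -3.
Step 2 — from the minimal polynomial, the factor (x + 3)^3 tells us the largest block for λ = -3 has size 3.
Step 3 — with total size 6, 3 blocks, and largest block 3, the block sizes (in nonincreasing order) are [3, 2, 1].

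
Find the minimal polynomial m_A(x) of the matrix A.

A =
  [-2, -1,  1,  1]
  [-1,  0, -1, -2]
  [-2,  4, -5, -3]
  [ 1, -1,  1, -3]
x^4 + 10*x^3 + 36*x^2 + 54*x + 27

The characteristic polynomial is χ_A(x) = (x + 1)*(x + 3)^3, so the eigenvalues are known. The minimal polynomial is
  m_A(x) = Π_λ (x − λ)^{k_λ}
where k_λ is the size of the *largest* Jordan block for λ (equivalently, the smallest k with (A − λI)^k v = 0 for every generalised eigenvector v of λ).

  λ = -3: largest Jordan block has size 3, contributing (x + 3)^3
  λ = -1: largest Jordan block has size 1, contributing (x + 1)

So m_A(x) = (x + 1)*(x + 3)^3 = x^4 + 10*x^3 + 36*x^2 + 54*x + 27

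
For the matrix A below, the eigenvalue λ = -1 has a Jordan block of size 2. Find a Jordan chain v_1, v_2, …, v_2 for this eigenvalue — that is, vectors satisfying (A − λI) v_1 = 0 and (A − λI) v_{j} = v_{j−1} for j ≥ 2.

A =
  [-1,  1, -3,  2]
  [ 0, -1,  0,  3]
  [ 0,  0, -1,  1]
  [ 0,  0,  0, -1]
A Jordan chain for λ = -1 of length 2:
v_1 = (1, 0, 0, 0)ᵀ
v_2 = (0, 1, 0, 0)ᵀ

Let N = A − (-1)·I. We want v_2 with N^2 v_2 = 0 but N^1 v_2 ≠ 0; then v_{j-1} := N · v_j for j = 2, …, 2.

Pick v_2 = (0, 1, 0, 0)ᵀ.
Then v_1 = N · v_2 = (1, 0, 0, 0)ᵀ.

Sanity check: (A − (-1)·I) v_1 = (0, 0, 0, 0)ᵀ = 0. ✓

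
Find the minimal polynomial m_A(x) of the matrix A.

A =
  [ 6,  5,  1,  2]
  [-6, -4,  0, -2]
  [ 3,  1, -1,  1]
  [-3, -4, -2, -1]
x^3

The characteristic polynomial is χ_A(x) = x^4, so the eigenvalues are known. The minimal polynomial is
  m_A(x) = Π_λ (x − λ)^{k_λ}
where k_λ is the size of the *largest* Jordan block for λ (equivalently, the smallest k with (A − λI)^k v = 0 for every generalised eigenvector v of λ).

  λ = 0: largest Jordan block has size 3, contributing (x − 0)^3

So m_A(x) = x^3 = x^3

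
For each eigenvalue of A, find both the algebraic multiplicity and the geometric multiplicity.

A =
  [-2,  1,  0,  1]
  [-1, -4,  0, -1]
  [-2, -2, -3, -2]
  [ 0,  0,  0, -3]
λ = -3: alg = 4, geom = 3

Step 1 — factor the characteristic polynomial to read off the algebraic multiplicities:
  χ_A(x) = (x + 3)^4

Step 2 — compute geometric multiplicities via the rank-nullity identity g(λ) = n − rank(A − λI):
  rank(A − (-3)·I) = 1, so dim ker(A − (-3)·I) = n − 1 = 3

Summary:
  λ = -3: algebraic multiplicity = 4, geometric multiplicity = 3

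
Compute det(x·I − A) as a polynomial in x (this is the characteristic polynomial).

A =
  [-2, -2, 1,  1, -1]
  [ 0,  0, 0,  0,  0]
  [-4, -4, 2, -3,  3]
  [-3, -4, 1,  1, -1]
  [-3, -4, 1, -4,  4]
x^5 - 5*x^4

Expanding det(x·I − A) (e.g. by cofactor expansion or by noting that A is similar to its Jordan form J, which has the same characteristic polynomial as A) gives
  χ_A(x) = x^5 - 5*x^4
which factors as x^4*(x - 5). The eigenvalues (with algebraic multiplicities) are λ = 0 with multiplicity 4, λ = 5 with multiplicity 1.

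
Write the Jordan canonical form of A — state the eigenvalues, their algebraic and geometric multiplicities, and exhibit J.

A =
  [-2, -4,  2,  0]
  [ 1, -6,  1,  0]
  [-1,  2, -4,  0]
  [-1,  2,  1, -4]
J_3(-4) ⊕ J_1(-4)

The characteristic polynomial is
  det(x·I − A) = x^4 + 16*x^3 + 96*x^2 + 256*x + 256 = (x + 4)^4

Eigenvalues and multiplicities (the geometric multiplicity of λ is n − rank(A − λI), which equals the number of Jordan blocks for λ):
  λ = -4: algebraic multiplicity = 4, geometric multiplicity = 2

Determining the block sizes for each eigenvalue:
  λ = -4: with am = 4 and gm = 2, the partition is not yet determined (e.g. several partitions of 4 into 2 parts exist). Let N = A − (-4)·I. Computing rank(N^1) = 2, rank(N^2) = 1, rank(N^3) = 0; the number of blocks of size ≥ j is rank(N^{j−1}) − rank(N^j), giving [2, 1, 1]. So we have 1 block(s) of size 3, 1 block(s) of size 1 → block sizes [3, 1]

Assembling the blocks gives a Jordan form
J =
  [-4,  1,  0,  0]
  [ 0, -4,  1,  0]
  [ 0,  0, -4,  0]
  [ 0,  0,  0, -4]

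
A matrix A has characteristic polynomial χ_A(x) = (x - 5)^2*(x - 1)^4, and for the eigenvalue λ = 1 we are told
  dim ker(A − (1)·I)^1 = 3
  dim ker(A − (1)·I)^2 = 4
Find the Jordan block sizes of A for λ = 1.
Block sizes for λ = 1: [2, 1, 1]

From the dimensions of kernels of powers, the number of Jordan blocks of size at least j is d_j − d_{j−1} where d_j = dim ker(N^j) (with d_0 = 0). Computing the differences gives [3, 1].
The number of blocks of size exactly k is (#blocks of size ≥ k) − (#blocks of size ≥ k + 1), so the partition is: 2 block(s) of size 1, 1 block(s) of size 2.
In nonincreasing order the block sizes are [2, 1, 1].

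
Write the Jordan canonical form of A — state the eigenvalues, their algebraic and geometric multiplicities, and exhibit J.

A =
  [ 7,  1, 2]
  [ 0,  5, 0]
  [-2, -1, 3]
J_2(5) ⊕ J_1(5)

The characteristic polynomial is
  det(x·I − A) = x^3 - 15*x^2 + 75*x - 125 = (x - 5)^3

Eigenvalues and multiplicities (the geometric multiplicity of λ is n − rank(A − λI), which equals the number of Jordan blocks for λ):
  λ = 5: algebraic multiplicity = 3, geometric multiplicity = 2

Determining the block sizes for each eigenvalue:
  λ = 5: 2 blocks summing to 3 forces exactly one block of size 2 and the rest size 1 → block sizes [2, 1]

Assembling the blocks gives a Jordan form
J =
  [5, 1, 0]
  [0, 5, 0]
  [0, 0, 5]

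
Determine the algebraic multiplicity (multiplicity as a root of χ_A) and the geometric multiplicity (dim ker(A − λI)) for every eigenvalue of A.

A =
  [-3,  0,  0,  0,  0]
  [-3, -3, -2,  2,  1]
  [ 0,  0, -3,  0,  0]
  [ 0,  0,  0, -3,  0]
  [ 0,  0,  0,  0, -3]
λ = -3: alg = 5, geom = 4

Step 1 — factor the characteristic polynomial to read off the algebraic multiplicities:
  χ_A(x) = (x + 3)^5

Step 2 — compute geometric multiplicities via the rank-nullity identity g(λ) = n − rank(A − λI):
  rank(A − (-3)·I) = 1, so dim ker(A − (-3)·I) = n − 1 = 4

Summary:
  λ = -3: algebraic multiplicity = 5, geometric multiplicity = 4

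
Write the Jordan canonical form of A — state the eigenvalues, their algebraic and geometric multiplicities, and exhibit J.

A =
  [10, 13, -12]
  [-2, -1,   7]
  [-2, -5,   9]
J_3(6)

The characteristic polynomial is
  det(x·I − A) = x^3 - 18*x^2 + 108*x - 216 = (x - 6)^3

Eigenvalues and multiplicities (the geometric multiplicity of λ is n − rank(A − λI), which equals the number of Jordan blocks for λ):
  λ = 6: algebraic multiplicity = 3, geometric multiplicity = 1

Determining the block sizes for each eigenvalue:
  λ = 6: one block (gm = 1), so the single block has size am = 3 → block sizes [3]

Assembling the blocks gives a Jordan form
J =
  [6, 1, 0]
  [0, 6, 1]
  [0, 0, 6]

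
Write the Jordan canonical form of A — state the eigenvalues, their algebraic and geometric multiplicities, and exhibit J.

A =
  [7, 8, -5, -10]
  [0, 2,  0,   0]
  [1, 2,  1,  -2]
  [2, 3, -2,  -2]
J_2(2) ⊕ J_2(2)

The characteristic polynomial is
  det(x·I − A) = x^4 - 8*x^3 + 24*x^2 - 32*x + 16 = (x - 2)^4

Eigenvalues and multiplicities (the geometric multiplicity of λ is n − rank(A − λI), which equals the number of Jordan blocks for λ):
  λ = 2: algebraic multiplicity = 4, geometric multiplicity = 2

Determining the block sizes for each eigenvalue:
  λ = 2: with am = 4 and gm = 2, the partition is not yet determined (e.g. several partitions of 4 into 2 parts exist). Let N = A − (2)·I. Computing rank(N^1) = 2, rank(N^2) = 0; the number of blocks of size ≥ j is rank(N^{j−1}) − rank(N^j), giving [2, 2]. So we have 2 block(s) of size 2 → block sizes [2, 2]

Assembling the blocks gives a Jordan form
J =
  [2, 1, 0, 0]
  [0, 2, 0, 0]
  [0, 0, 2, 1]
  [0, 0, 0, 2]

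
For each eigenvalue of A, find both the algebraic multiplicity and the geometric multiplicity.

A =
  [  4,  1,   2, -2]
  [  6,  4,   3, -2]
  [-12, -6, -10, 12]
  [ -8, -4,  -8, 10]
λ = 2: alg = 4, geom = 2

Step 1 — factor the characteristic polynomial to read off the algebraic multiplicities:
  χ_A(x) = (x - 2)^4

Step 2 — compute geometric multiplicities via the rank-nullity identity g(λ) = n − rank(A − λI):
  rank(A − (2)·I) = 2, so dim ker(A − (2)·I) = n − 2 = 2

Summary:
  λ = 2: algebraic multiplicity = 4, geometric multiplicity = 2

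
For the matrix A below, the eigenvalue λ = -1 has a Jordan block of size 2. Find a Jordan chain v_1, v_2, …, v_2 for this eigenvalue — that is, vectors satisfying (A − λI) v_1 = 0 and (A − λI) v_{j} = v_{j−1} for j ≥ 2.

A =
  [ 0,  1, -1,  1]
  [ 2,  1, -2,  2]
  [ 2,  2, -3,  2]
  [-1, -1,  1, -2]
A Jordan chain for λ = -1 of length 2:
v_1 = (1, 2, 2, -1)ᵀ
v_2 = (1, 0, 0, 0)ᵀ

Let N = A − (-1)·I. We want v_2 with N^2 v_2 = 0 but N^1 v_2 ≠ 0; then v_{j-1} := N · v_j for j = 2, …, 2.

Pick v_2 = (1, 0, 0, 0)ᵀ.
Then v_1 = N · v_2 = (1, 2, 2, -1)ᵀ.

Sanity check: (A − (-1)·I) v_1 = (0, 0, 0, 0)ᵀ = 0. ✓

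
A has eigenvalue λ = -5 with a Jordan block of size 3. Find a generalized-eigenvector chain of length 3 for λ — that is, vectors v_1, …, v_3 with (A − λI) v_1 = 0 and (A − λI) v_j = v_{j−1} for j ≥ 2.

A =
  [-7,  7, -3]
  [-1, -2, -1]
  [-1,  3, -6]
A Jordan chain for λ = -5 of length 3:
v_1 = (-2, -1, -1)ᵀ
v_2 = (7, 3, 3)ᵀ
v_3 = (0, 1, 0)ᵀ

Let N = A − (-5)·I. We want v_3 with N^3 v_3 = 0 but N^2 v_3 ≠ 0; then v_{j-1} := N · v_j for j = 3, …, 2.

Pick v_3 = (0, 1, 0)ᵀ.
Then v_2 = N · v_3 = (7, 3, 3)ᵀ.
Then v_1 = N · v_2 = (-2, -1, -1)ᵀ.

Sanity check: (A − (-5)·I) v_1 = (0, 0, 0)ᵀ = 0. ✓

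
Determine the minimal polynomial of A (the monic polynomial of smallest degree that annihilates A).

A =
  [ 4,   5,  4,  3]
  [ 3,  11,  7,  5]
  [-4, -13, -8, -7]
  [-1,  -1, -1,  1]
x^2 - 4*x + 4

The characteristic polynomial is χ_A(x) = (x - 2)^4, so the eigenvalues are known. The minimal polynomial is
  m_A(x) = Π_λ (x − λ)^{k_λ}
where k_λ is the size of the *largest* Jordan block for λ (equivalently, the smallest k with (A − λI)^k v = 0 for every generalised eigenvector v of λ).

  λ = 2: largest Jordan block has size 2, contributing (x − 2)^2

So m_A(x) = (x - 2)^2 = x^2 - 4*x + 4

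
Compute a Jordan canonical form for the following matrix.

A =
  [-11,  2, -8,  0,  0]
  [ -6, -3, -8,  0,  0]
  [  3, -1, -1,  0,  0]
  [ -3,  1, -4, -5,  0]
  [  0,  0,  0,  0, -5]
J_2(-5) ⊕ J_1(-5) ⊕ J_1(-5) ⊕ J_1(-5)

The characteristic polynomial is
  det(x·I − A) = x^5 + 25*x^4 + 250*x^3 + 1250*x^2 + 3125*x + 3125 = (x + 5)^5

Eigenvalues and multiplicities (the geometric multiplicity of λ is n − rank(A − λI), which equals the number of Jordan blocks for λ):
  λ = -5: algebraic multiplicity = 5, geometric multiplicity = 4

Determining the block sizes for each eigenvalue:
  λ = -5: 4 blocks summing to 5 forces exactly one block of size 2 and the rest size 1 → block sizes [2, 1, 1, 1]

Assembling the blocks gives a Jordan form
J =
  [-5,  1,  0,  0,  0]
  [ 0, -5,  0,  0,  0]
  [ 0,  0, -5,  0,  0]
  [ 0,  0,  0, -5,  0]
  [ 0,  0,  0,  0, -5]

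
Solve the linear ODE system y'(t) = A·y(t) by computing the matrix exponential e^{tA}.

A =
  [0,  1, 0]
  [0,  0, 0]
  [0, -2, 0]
e^{tA} =
  [1, t, 0]
  [0, 1, 0]
  [0, -2*t, 1]

Strategy: write A = P · J · P⁻¹ where J is a Jordan canonical form, so e^{tA} = P · e^{tJ} · P⁻¹, and e^{tJ} can be computed block-by-block.

A has Jordan form
J =
  [0, 1, 0]
  [0, 0, 0]
  [0, 0, 0]
(up to reordering of blocks).

Per-block formulas:
  For a 1×1 block at λ = 0: exp(t · [0]) = [e^(0t)].
  For a 2×2 Jordan block J_2(0): exp(t · J_2(0)) = e^(0t)·(I + t·N), where N is the 2×2 nilpotent shift.

After assembling e^{tJ} and conjugating by P, we get:

e^{tA} =
  [1, t, 0]
  [0, 1, 0]
  [0, -2*t, 1]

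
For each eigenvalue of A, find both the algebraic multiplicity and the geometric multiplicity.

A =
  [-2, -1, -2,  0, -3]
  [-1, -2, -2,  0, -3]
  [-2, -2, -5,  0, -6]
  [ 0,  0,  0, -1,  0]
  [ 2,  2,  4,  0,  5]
λ = -1: alg = 5, geom = 4

Step 1 — factor the characteristic polynomial to read off the algebraic multiplicities:
  χ_A(x) = (x + 1)^5

Step 2 — compute geometric multiplicities via the rank-nullity identity g(λ) = n − rank(A − λI):
  rank(A − (-1)·I) = 1, so dim ker(A − (-1)·I) = n − 1 = 4

Summary:
  λ = -1: algebraic multiplicity = 5, geometric multiplicity = 4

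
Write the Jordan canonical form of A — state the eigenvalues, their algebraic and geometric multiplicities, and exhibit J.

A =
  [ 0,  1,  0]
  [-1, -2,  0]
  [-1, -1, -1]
J_2(-1) ⊕ J_1(-1)

The characteristic polynomial is
  det(x·I − A) = x^3 + 3*x^2 + 3*x + 1 = (x + 1)^3

Eigenvalues and multiplicities (the geometric multiplicity of λ is n − rank(A − λI), which equals the number of Jordan blocks for λ):
  λ = -1: algebraic multiplicity = 3, geometric multiplicity = 2

Determining the block sizes for each eigenvalue:
  λ = -1: 2 blocks summing to 3 forces exactly one block of size 2 and the rest size 1 → block sizes [2, 1]

Assembling the blocks gives a Jordan form
J =
  [-1,  1,  0]
  [ 0, -1,  0]
  [ 0,  0, -1]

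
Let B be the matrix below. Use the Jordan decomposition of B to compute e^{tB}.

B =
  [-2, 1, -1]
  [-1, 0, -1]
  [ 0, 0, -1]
e^{tB} =
  [-t*exp(-t) + exp(-t), t*exp(-t), -t*exp(-t)]
  [-t*exp(-t), t*exp(-t) + exp(-t), -t*exp(-t)]
  [0, 0, exp(-t)]

Strategy: write B = P · J · P⁻¹ where J is a Jordan canonical form, so e^{tB} = P · e^{tJ} · P⁻¹, and e^{tJ} can be computed block-by-block.

B has Jordan form
J =
  [-1,  1,  0]
  [ 0, -1,  0]
  [ 0,  0, -1]
(up to reordering of blocks).

Per-block formulas:
  For a 2×2 Jordan block J_2(-1): exp(t · J_2(-1)) = e^(-1t)·(I + t·N), where N is the 2×2 nilpotent shift.
  For a 1×1 block at λ = -1: exp(t · [-1]) = [e^(-1t)].

After assembling e^{tJ} and conjugating by P, we get:

e^{tB} =
  [-t*exp(-t) + exp(-t), t*exp(-t), -t*exp(-t)]
  [-t*exp(-t), t*exp(-t) + exp(-t), -t*exp(-t)]
  [0, 0, exp(-t)]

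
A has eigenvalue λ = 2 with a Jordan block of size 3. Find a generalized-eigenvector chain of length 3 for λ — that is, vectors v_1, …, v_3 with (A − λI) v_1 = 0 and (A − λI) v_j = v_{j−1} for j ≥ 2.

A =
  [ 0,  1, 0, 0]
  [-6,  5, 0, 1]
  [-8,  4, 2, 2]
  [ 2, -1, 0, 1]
A Jordan chain for λ = 2 of length 3:
v_1 = (-2, -4, -4, 0)ᵀ
v_2 = (-2, -6, -8, 2)ᵀ
v_3 = (1, 0, 0, 0)ᵀ

Let N = A − (2)·I. We want v_3 with N^3 v_3 = 0 but N^2 v_3 ≠ 0; then v_{j-1} := N · v_j for j = 3, …, 2.

Pick v_3 = (1, 0, 0, 0)ᵀ.
Then v_2 = N · v_3 = (-2, -6, -8, 2)ᵀ.
Then v_1 = N · v_2 = (-2, -4, -4, 0)ᵀ.

Sanity check: (A − (2)·I) v_1 = (0, 0, 0, 0)ᵀ = 0. ✓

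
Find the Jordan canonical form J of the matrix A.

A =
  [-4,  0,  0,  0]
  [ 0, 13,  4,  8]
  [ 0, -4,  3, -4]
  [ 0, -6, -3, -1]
J_1(-4) ⊕ J_2(5) ⊕ J_1(5)

The characteristic polynomial is
  det(x·I − A) = x^4 - 11*x^3 + 15*x^2 + 175*x - 500 = (x - 5)^3*(x + 4)

Eigenvalues and multiplicities (the geometric multiplicity of λ is n − rank(A − λI), which equals the number of Jordan blocks for λ):
  λ = -4: algebraic multiplicity = 1, geometric multiplicity = 1
  λ = 5: algebraic multiplicity = 3, geometric multiplicity = 2

Determining the block sizes for each eigenvalue:
  λ = -4: one block (gm = 1), so the single block has size am = 1 → block sizes [1]
  λ = 5: 2 blocks summing to 3 forces exactly one block of size 2 and the rest size 1 → block sizes [2, 1]

Assembling the blocks gives a Jordan form
J =
  [-4, 0, 0, 0]
  [ 0, 5, 1, 0]
  [ 0, 0, 5, 0]
  [ 0, 0, 0, 5]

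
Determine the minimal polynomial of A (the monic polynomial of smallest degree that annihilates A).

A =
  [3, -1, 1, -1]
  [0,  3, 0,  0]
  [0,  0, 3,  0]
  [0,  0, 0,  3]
x^2 - 6*x + 9

The characteristic polynomial is χ_A(x) = (x - 3)^4, so the eigenvalues are known. The minimal polynomial is
  m_A(x) = Π_λ (x − λ)^{k_λ}
where k_λ is the size of the *largest* Jordan block for λ (equivalently, the smallest k with (A − λI)^k v = 0 for every generalised eigenvector v of λ).

  λ = 3: largest Jordan block has size 2, contributing (x − 3)^2

So m_A(x) = (x - 3)^2 = x^2 - 6*x + 9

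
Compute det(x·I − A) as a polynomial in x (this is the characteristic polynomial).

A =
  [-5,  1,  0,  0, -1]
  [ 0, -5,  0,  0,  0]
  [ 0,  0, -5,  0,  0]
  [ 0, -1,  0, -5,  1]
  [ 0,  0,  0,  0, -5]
x^5 + 25*x^4 + 250*x^3 + 1250*x^2 + 3125*x + 3125

Expanding det(x·I − A) (e.g. by cofactor expansion or by noting that A is similar to its Jordan form J, which has the same characteristic polynomial as A) gives
  χ_A(x) = x^5 + 25*x^4 + 250*x^3 + 1250*x^2 + 3125*x + 3125
which factors as (x + 5)^5. The eigenvalues (with algebraic multiplicities) are λ = -5 with multiplicity 5.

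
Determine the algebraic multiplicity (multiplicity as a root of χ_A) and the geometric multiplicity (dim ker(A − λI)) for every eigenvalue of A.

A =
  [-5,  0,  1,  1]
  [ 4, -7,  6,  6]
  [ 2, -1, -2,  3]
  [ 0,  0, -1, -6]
λ = -5: alg = 4, geom = 2

Step 1 — factor the characteristic polynomial to read off the algebraic multiplicities:
  χ_A(x) = (x + 5)^4

Step 2 — compute geometric multiplicities via the rank-nullity identity g(λ) = n − rank(A − λI):
  rank(A − (-5)·I) = 2, so dim ker(A − (-5)·I) = n − 2 = 2

Summary:
  λ = -5: algebraic multiplicity = 4, geometric multiplicity = 2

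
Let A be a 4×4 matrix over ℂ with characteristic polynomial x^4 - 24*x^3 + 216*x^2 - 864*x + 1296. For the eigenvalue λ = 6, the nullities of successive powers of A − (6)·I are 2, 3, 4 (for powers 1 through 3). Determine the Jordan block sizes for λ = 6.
Block sizes for λ = 6: [3, 1]

From the dimensions of kernels of powers, the number of Jordan blocks of size at least j is d_j − d_{j−1} where d_j = dim ker(N^j) (with d_0 = 0). Computing the differences gives [2, 1, 1].
The number of blocks of size exactly k is (#blocks of size ≥ k) − (#blocks of size ≥ k + 1), so the partition is: 1 block(s) of size 1, 1 block(s) of size 3.
In nonincreasing order the block sizes are [3, 1].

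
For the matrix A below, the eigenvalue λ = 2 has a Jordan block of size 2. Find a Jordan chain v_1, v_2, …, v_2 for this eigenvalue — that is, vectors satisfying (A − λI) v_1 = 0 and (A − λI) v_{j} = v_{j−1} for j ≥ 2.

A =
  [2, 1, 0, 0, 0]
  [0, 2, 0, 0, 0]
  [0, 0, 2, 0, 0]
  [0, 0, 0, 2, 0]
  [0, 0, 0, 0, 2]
A Jordan chain for λ = 2 of length 2:
v_1 = (1, 0, 0, 0, 0)ᵀ
v_2 = (0, 1, 0, 0, 0)ᵀ

Let N = A − (2)·I. We want v_2 with N^2 v_2 = 0 but N^1 v_2 ≠ 0; then v_{j-1} := N · v_j for j = 2, …, 2.

Pick v_2 = (0, 1, 0, 0, 0)ᵀ.
Then v_1 = N · v_2 = (1, 0, 0, 0, 0)ᵀ.

Sanity check: (A − (2)·I) v_1 = (0, 0, 0, 0, 0)ᵀ = 0. ✓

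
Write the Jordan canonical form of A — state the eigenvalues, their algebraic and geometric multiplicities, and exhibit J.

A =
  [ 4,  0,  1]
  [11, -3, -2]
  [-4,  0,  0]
J_1(-3) ⊕ J_2(2)

The characteristic polynomial is
  det(x·I − A) = x^3 - x^2 - 8*x + 12 = (x - 2)^2*(x + 3)

Eigenvalues and multiplicities (the geometric multiplicity of λ is n − rank(A − λI), which equals the number of Jordan blocks for λ):
  λ = -3: algebraic multiplicity = 1, geometric multiplicity = 1
  λ = 2: algebraic multiplicity = 2, geometric multiplicity = 1

Determining the block sizes for each eigenvalue:
  λ = -3: one block (gm = 1), so the single block has size am = 1 → block sizes [1]
  λ = 2: one block (gm = 1), so the single block has size am = 2 → block sizes [2]

Assembling the blocks gives a Jordan form
J =
  [-3, 0, 0]
  [ 0, 2, 1]
  [ 0, 0, 2]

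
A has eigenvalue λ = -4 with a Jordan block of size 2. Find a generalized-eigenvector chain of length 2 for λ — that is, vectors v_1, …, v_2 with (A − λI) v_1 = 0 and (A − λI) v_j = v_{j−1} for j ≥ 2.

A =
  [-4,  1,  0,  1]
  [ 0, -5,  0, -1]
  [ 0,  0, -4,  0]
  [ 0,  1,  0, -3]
A Jordan chain for λ = -4 of length 2:
v_1 = (1, -1, 0, 1)ᵀ
v_2 = (0, 1, 0, 0)ᵀ

Let N = A − (-4)·I. We want v_2 with N^2 v_2 = 0 but N^1 v_2 ≠ 0; then v_{j-1} := N · v_j for j = 2, …, 2.

Pick v_2 = (0, 1, 0, 0)ᵀ.
Then v_1 = N · v_2 = (1, -1, 0, 1)ᵀ.

Sanity check: (A − (-4)·I) v_1 = (0, 0, 0, 0)ᵀ = 0. ✓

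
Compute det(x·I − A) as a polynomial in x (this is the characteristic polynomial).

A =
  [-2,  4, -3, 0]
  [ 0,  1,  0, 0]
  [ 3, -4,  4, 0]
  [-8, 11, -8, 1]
x^4 - 4*x^3 + 6*x^2 - 4*x + 1

Expanding det(x·I − A) (e.g. by cofactor expansion or by noting that A is similar to its Jordan form J, which has the same characteristic polynomial as A) gives
  χ_A(x) = x^4 - 4*x^3 + 6*x^2 - 4*x + 1
which factors as (x - 1)^4. The eigenvalues (with algebraic multiplicities) are λ = 1 with multiplicity 4.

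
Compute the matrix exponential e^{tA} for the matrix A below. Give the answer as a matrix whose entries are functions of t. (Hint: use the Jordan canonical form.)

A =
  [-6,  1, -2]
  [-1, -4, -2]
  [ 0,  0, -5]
e^{tA} =
  [-t*exp(-5*t) + exp(-5*t), t*exp(-5*t), -2*t*exp(-5*t)]
  [-t*exp(-5*t), t*exp(-5*t) + exp(-5*t), -2*t*exp(-5*t)]
  [0, 0, exp(-5*t)]

Strategy: write A = P · J · P⁻¹ where J is a Jordan canonical form, so e^{tA} = P · e^{tJ} · P⁻¹, and e^{tJ} can be computed block-by-block.

A has Jordan form
J =
  [-5,  1,  0]
  [ 0, -5,  0]
  [ 0,  0, -5]
(up to reordering of blocks).

Per-block formulas:
  For a 1×1 block at λ = -5: exp(t · [-5]) = [e^(-5t)].
  For a 2×2 Jordan block J_2(-5): exp(t · J_2(-5)) = e^(-5t)·(I + t·N), where N is the 2×2 nilpotent shift.

After assembling e^{tJ} and conjugating by P, we get:

e^{tA} =
  [-t*exp(-5*t) + exp(-5*t), t*exp(-5*t), -2*t*exp(-5*t)]
  [-t*exp(-5*t), t*exp(-5*t) + exp(-5*t), -2*t*exp(-5*t)]
  [0, 0, exp(-5*t)]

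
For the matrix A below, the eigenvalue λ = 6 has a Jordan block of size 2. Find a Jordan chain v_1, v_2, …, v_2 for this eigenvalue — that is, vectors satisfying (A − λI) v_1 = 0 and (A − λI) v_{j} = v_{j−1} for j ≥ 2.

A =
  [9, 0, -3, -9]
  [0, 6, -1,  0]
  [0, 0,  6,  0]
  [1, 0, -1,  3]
A Jordan chain for λ = 6 of length 2:
v_1 = (3, 0, 0, 1)ᵀ
v_2 = (1, 0, 0, 0)ᵀ

Let N = A − (6)·I. We want v_2 with N^2 v_2 = 0 but N^1 v_2 ≠ 0; then v_{j-1} := N · v_j for j = 2, …, 2.

Pick v_2 = (1, 0, 0, 0)ᵀ.
Then v_1 = N · v_2 = (3, 0, 0, 1)ᵀ.

Sanity check: (A − (6)·I) v_1 = (0, 0, 0, 0)ᵀ = 0. ✓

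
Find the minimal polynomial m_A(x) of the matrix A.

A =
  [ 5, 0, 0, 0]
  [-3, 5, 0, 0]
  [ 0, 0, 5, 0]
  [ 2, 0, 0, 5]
x^2 - 10*x + 25

The characteristic polynomial is χ_A(x) = (x - 5)^4, so the eigenvalues are known. The minimal polynomial is
  m_A(x) = Π_λ (x − λ)^{k_λ}
where k_λ is the size of the *largest* Jordan block for λ (equivalently, the smallest k with (A − λI)^k v = 0 for every generalised eigenvector v of λ).

  λ = 5: largest Jordan block has size 2, contributing (x − 5)^2

So m_A(x) = (x - 5)^2 = x^2 - 10*x + 25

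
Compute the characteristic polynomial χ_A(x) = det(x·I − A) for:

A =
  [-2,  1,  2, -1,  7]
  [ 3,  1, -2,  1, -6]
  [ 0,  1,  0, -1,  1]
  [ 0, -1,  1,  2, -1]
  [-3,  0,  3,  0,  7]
x^5 - 8*x^4 + 22*x^3 - 28*x^2 + 17*x - 4

Expanding det(x·I − A) (e.g. by cofactor expansion or by noting that A is similar to its Jordan form J, which has the same characteristic polynomial as A) gives
  χ_A(x) = x^5 - 8*x^4 + 22*x^3 - 28*x^2 + 17*x - 4
which factors as (x - 4)*(x - 1)^4. The eigenvalues (with algebraic multiplicities) are λ = 1 with multiplicity 4, λ = 4 with multiplicity 1.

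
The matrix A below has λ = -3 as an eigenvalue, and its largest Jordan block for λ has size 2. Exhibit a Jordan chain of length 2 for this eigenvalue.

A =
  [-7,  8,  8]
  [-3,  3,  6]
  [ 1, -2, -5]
A Jordan chain for λ = -3 of length 2:
v_1 = (-4, -3, 1)ᵀ
v_2 = (1, 0, 0)ᵀ

Let N = A − (-3)·I. We want v_2 with N^2 v_2 = 0 but N^1 v_2 ≠ 0; then v_{j-1} := N · v_j for j = 2, …, 2.

Pick v_2 = (1, 0, 0)ᵀ.
Then v_1 = N · v_2 = (-4, -3, 1)ᵀ.

Sanity check: (A − (-3)·I) v_1 = (0, 0, 0)ᵀ = 0. ✓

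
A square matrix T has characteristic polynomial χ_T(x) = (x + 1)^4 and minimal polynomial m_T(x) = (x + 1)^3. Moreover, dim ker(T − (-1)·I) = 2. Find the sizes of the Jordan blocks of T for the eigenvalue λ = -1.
Block sizes for λ = -1: [3, 1]

Step 1 — from the characteristic polynomial, algebraic multiplicity of λ = -1 is 4. From dim ker(T − (-1)·I) = 2, there are exactly 2 Jordan blocks for λ = -1.
Step 2 — from the minimal polynomial, the factor (x + 1)^3 tells us the largest block for λ = -1 has size 3.
Step 3 — with total size 4, 2 blocks, and largest block 3, the block sizes (in nonincreasing order) are [3, 1].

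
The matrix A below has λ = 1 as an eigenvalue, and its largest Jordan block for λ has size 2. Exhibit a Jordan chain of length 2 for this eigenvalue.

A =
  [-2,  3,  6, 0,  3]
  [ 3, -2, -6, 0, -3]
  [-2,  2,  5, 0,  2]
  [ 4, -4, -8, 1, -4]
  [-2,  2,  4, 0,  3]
A Jordan chain for λ = 1 of length 2:
v_1 = (-3, 3, -2, 4, -2)ᵀ
v_2 = (1, 0, 0, 0, 0)ᵀ

Let N = A − (1)·I. We want v_2 with N^2 v_2 = 0 but N^1 v_2 ≠ 0; then v_{j-1} := N · v_j for j = 2, …, 2.

Pick v_2 = (1, 0, 0, 0, 0)ᵀ.
Then v_1 = N · v_2 = (-3, 3, -2, 4, -2)ᵀ.

Sanity check: (A − (1)·I) v_1 = (0, 0, 0, 0, 0)ᵀ = 0. ✓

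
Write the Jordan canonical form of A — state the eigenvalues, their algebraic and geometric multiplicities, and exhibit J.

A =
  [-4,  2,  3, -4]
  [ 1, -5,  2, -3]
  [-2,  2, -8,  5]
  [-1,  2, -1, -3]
J_3(-5) ⊕ J_1(-5)

The characteristic polynomial is
  det(x·I − A) = x^4 + 20*x^3 + 150*x^2 + 500*x + 625 = (x + 5)^4

Eigenvalues and multiplicities (the geometric multiplicity of λ is n − rank(A − λI), which equals the number of Jordan blocks for λ):
  λ = -5: algebraic multiplicity = 4, geometric multiplicity = 2

Determining the block sizes for each eigenvalue:
  λ = -5: with am = 4 and gm = 2, the partition is not yet determined (e.g. several partitions of 4 into 2 parts exist). Let N = A − (-5)·I. Computing rank(N^1) = 2, rank(N^2) = 1, rank(N^3) = 0; the number of blocks of size ≥ j is rank(N^{j−1}) − rank(N^j), giving [2, 1, 1]. So we have 1 block(s) of size 3, 1 block(s) of size 1 → block sizes [3, 1]

Assembling the blocks gives a Jordan form
J =
  [-5,  1,  0,  0]
  [ 0, -5,  1,  0]
  [ 0,  0, -5,  0]
  [ 0,  0,  0, -5]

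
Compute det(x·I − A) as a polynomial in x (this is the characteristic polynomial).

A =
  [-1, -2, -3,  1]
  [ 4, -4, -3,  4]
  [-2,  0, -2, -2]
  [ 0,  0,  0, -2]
x^4 + 9*x^3 + 30*x^2 + 44*x + 24

Expanding det(x·I − A) (e.g. by cofactor expansion or by noting that A is similar to its Jordan form J, which has the same characteristic polynomial as A) gives
  χ_A(x) = x^4 + 9*x^3 + 30*x^2 + 44*x + 24
which factors as (x + 2)^3*(x + 3). The eigenvalues (with algebraic multiplicities) are λ = -3 with multiplicity 1, λ = -2 with multiplicity 3.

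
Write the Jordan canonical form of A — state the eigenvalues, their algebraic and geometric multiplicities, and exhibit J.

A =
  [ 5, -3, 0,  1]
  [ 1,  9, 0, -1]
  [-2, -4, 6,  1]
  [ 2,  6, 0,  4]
J_2(6) ⊕ J_2(6)

The characteristic polynomial is
  det(x·I − A) = x^4 - 24*x^3 + 216*x^2 - 864*x + 1296 = (x - 6)^4

Eigenvalues and multiplicities (the geometric multiplicity of λ is n − rank(A − λI), which equals the number of Jordan blocks for λ):
  λ = 6: algebraic multiplicity = 4, geometric multiplicity = 2

Determining the block sizes for each eigenvalue:
  λ = 6: with am = 4 and gm = 2, the partition is not yet determined (e.g. several partitions of 4 into 2 parts exist). Let N = A − (6)·I. Computing rank(N^1) = 2, rank(N^2) = 0; the number of blocks of size ≥ j is rank(N^{j−1}) − rank(N^j), giving [2, 2]. So we have 2 block(s) of size 2 → block sizes [2, 2]

Assembling the blocks gives a Jordan form
J =
  [6, 1, 0, 0]
  [0, 6, 0, 0]
  [0, 0, 6, 1]
  [0, 0, 0, 6]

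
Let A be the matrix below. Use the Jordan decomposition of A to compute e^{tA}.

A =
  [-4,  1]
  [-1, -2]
e^{tA} =
  [-t*exp(-3*t) + exp(-3*t), t*exp(-3*t)]
  [-t*exp(-3*t), t*exp(-3*t) + exp(-3*t)]

Strategy: write A = P · J · P⁻¹ where J is a Jordan canonical form, so e^{tA} = P · e^{tJ} · P⁻¹, and e^{tJ} can be computed block-by-block.

A has Jordan form
J =
  [-3,  1]
  [ 0, -3]
(up to reordering of blocks).

Per-block formulas:
  For a 2×2 Jordan block J_2(-3): exp(t · J_2(-3)) = e^(-3t)·(I + t·N), where N is the 2×2 nilpotent shift.

After assembling e^{tJ} and conjugating by P, we get:

e^{tA} =
  [-t*exp(-3*t) + exp(-3*t), t*exp(-3*t)]
  [-t*exp(-3*t), t*exp(-3*t) + exp(-3*t)]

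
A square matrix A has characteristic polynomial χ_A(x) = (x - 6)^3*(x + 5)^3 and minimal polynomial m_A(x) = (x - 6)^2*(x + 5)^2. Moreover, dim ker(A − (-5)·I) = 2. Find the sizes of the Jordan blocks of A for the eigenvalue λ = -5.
Block sizes for λ = -5: [2, 1]

Step 1 — from the characteristic polynomial, algebraic multiplicity of λ = -5 is 3. From dim ker(A − (-5)·I) = 2, there are exactly 2 Jordan blocks for λ = -5.
Step 2 — from the minimal polynomial, the factor (x + 5)^2 tells us the largest block for λ = -5 has size 2.
Step 3 — with total size 3, 2 blocks, and largest block 2, the block sizes (in nonincreasing order) are [2, 1].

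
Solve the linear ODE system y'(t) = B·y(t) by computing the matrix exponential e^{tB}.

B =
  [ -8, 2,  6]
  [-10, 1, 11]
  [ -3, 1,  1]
e^{tB} =
  [-t^2*exp(-2*t) - 6*t*exp(-2*t) + exp(-2*t), 2*t*exp(-2*t), 2*t^2*exp(-2*t) + 6*t*exp(-2*t)]
  [-3*t^2*exp(-2*t)/2 - 10*t*exp(-2*t), 3*t*exp(-2*t) + exp(-2*t), 3*t^2*exp(-2*t) + 11*t*exp(-2*t)]
  [-t^2*exp(-2*t)/2 - 3*t*exp(-2*t), t*exp(-2*t), t^2*exp(-2*t) + 3*t*exp(-2*t) + exp(-2*t)]

Strategy: write B = P · J · P⁻¹ where J is a Jordan canonical form, so e^{tB} = P · e^{tJ} · P⁻¹, and e^{tJ} can be computed block-by-block.

B has Jordan form
J =
  [-2,  1,  0]
  [ 0, -2,  1]
  [ 0,  0, -2]
(up to reordering of blocks).

Per-block formulas:
  For a 3×3 Jordan block J_3(-2): exp(t · J_3(-2)) = e^(-2t)·(I + t·N + (t^2/2)·N^2), where N is the 3×3 nilpotent shift.

After assembling e^{tJ} and conjugating by P, we get:

e^{tB} =
  [-t^2*exp(-2*t) - 6*t*exp(-2*t) + exp(-2*t), 2*t*exp(-2*t), 2*t^2*exp(-2*t) + 6*t*exp(-2*t)]
  [-3*t^2*exp(-2*t)/2 - 10*t*exp(-2*t), 3*t*exp(-2*t) + exp(-2*t), 3*t^2*exp(-2*t) + 11*t*exp(-2*t)]
  [-t^2*exp(-2*t)/2 - 3*t*exp(-2*t), t*exp(-2*t), t^2*exp(-2*t) + 3*t*exp(-2*t) + exp(-2*t)]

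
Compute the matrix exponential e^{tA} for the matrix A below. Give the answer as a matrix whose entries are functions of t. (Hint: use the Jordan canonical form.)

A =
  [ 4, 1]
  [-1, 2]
e^{tA} =
  [t*exp(3*t) + exp(3*t), t*exp(3*t)]
  [-t*exp(3*t), -t*exp(3*t) + exp(3*t)]

Strategy: write A = P · J · P⁻¹ where J is a Jordan canonical form, so e^{tA} = P · e^{tJ} · P⁻¹, and e^{tJ} can be computed block-by-block.

A has Jordan form
J =
  [3, 1]
  [0, 3]
(up to reordering of blocks).

Per-block formulas:
  For a 2×2 Jordan block J_2(3): exp(t · J_2(3)) = e^(3t)·(I + t·N), where N is the 2×2 nilpotent shift.

After assembling e^{tJ} and conjugating by P, we get:

e^{tA} =
  [t*exp(3*t) + exp(3*t), t*exp(3*t)]
  [-t*exp(3*t), -t*exp(3*t) + exp(3*t)]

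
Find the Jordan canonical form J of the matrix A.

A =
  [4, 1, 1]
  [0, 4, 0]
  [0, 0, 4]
J_2(4) ⊕ J_1(4)

The characteristic polynomial is
  det(x·I − A) = x^3 - 12*x^2 + 48*x - 64 = (x - 4)^3

Eigenvalues and multiplicities (the geometric multiplicity of λ is n − rank(A − λI), which equals the number of Jordan blocks for λ):
  λ = 4: algebraic multiplicity = 3, geometric multiplicity = 2

Determining the block sizes for each eigenvalue:
  λ = 4: 2 blocks summing to 3 forces exactly one block of size 2 and the rest size 1 → block sizes [2, 1]

Assembling the blocks gives a Jordan form
J =
  [4, 1, 0]
  [0, 4, 0]
  [0, 0, 4]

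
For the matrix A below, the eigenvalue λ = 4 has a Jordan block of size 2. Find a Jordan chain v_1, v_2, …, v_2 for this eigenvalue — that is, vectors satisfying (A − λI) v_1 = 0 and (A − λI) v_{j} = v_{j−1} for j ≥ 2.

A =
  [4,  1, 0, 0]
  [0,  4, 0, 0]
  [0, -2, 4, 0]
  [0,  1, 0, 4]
A Jordan chain for λ = 4 of length 2:
v_1 = (1, 0, -2, 1)ᵀ
v_2 = (0, 1, 0, 0)ᵀ

Let N = A − (4)·I. We want v_2 with N^2 v_2 = 0 but N^1 v_2 ≠ 0; then v_{j-1} := N · v_j for j = 2, …, 2.

Pick v_2 = (0, 1, 0, 0)ᵀ.
Then v_1 = N · v_2 = (1, 0, -2, 1)ᵀ.

Sanity check: (A − (4)·I) v_1 = (0, 0, 0, 0)ᵀ = 0. ✓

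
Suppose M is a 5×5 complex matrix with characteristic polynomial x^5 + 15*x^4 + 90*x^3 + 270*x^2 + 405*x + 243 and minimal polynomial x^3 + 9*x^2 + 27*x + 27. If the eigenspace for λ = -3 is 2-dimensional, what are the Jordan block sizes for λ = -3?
Block sizes for λ = -3: [3, 2]

Step 1 — from the characteristic polynomial, algebraic multiplicity of λ = -3 is 5. From dim ker(M − (-3)·I) = 2, there are exactly 2 Jordan blocks for λ = -3.
Step 2 — from the minimal polynomial, the factor (x + 3)^3 tells us the largest block for λ = -3 has size 3.
Step 3 — with total size 5, 2 blocks, and largest block 3, the block sizes (in nonincreasing order) are [3, 2].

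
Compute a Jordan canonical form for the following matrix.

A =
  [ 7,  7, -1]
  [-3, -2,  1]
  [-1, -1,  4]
J_3(3)

The characteristic polynomial is
  det(x·I − A) = x^3 - 9*x^2 + 27*x - 27 = (x - 3)^3

Eigenvalues and multiplicities (the geometric multiplicity of λ is n − rank(A − λI), which equals the number of Jordan blocks for λ):
  λ = 3: algebraic multiplicity = 3, geometric multiplicity = 1

Determining the block sizes for each eigenvalue:
  λ = 3: one block (gm = 1), so the single block has size am = 3 → block sizes [3]

Assembling the blocks gives a Jordan form
J =
  [3, 1, 0]
  [0, 3, 1]
  [0, 0, 3]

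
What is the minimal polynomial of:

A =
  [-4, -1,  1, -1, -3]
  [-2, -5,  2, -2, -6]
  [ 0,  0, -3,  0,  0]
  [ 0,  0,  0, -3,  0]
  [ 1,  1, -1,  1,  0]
x^2 + 6*x + 9

The characteristic polynomial is χ_A(x) = (x + 3)^5, so the eigenvalues are known. The minimal polynomial is
  m_A(x) = Π_λ (x − λ)^{k_λ}
where k_λ is the size of the *largest* Jordan block for λ (equivalently, the smallest k with (A − λI)^k v = 0 for every generalised eigenvector v of λ).

  λ = -3: largest Jordan block has size 2, contributing (x + 3)^2

So m_A(x) = (x + 3)^2 = x^2 + 6*x + 9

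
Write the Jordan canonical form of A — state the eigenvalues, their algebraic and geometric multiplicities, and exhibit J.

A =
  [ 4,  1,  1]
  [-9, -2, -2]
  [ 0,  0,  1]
J_3(1)

The characteristic polynomial is
  det(x·I − A) = x^3 - 3*x^2 + 3*x - 1 = (x - 1)^3

Eigenvalues and multiplicities (the geometric multiplicity of λ is n − rank(A − λI), which equals the number of Jordan blocks for λ):
  λ = 1: algebraic multiplicity = 3, geometric multiplicity = 1

Determining the block sizes for each eigenvalue:
  λ = 1: one block (gm = 1), so the single block has size am = 3 → block sizes [3]

Assembling the blocks gives a Jordan form
J =
  [1, 1, 0]
  [0, 1, 1]
  [0, 0, 1]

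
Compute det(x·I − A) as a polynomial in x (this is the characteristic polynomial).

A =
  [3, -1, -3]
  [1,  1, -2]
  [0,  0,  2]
x^3 - 6*x^2 + 12*x - 8

Expanding det(x·I − A) (e.g. by cofactor expansion or by noting that A is similar to its Jordan form J, which has the same characteristic polynomial as A) gives
  χ_A(x) = x^3 - 6*x^2 + 12*x - 8
which factors as (x - 2)^3. The eigenvalues (with algebraic multiplicities) are λ = 2 with multiplicity 3.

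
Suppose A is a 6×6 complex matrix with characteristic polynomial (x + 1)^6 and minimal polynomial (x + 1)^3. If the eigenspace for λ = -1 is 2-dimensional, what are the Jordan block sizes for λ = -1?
Block sizes for λ = -1: [3, 3]

Step 1 — from the characteristic polynomial, algebraic multiplicity of λ = -1 is 6. From dim ker(A − (-1)·I) = 2, there are exactly 2 Jordan blocks for λ = -1.
Step 2 — from the minimal polynomial, the factor (x + 1)^3 tells us the largest block for λ = -1 has size 3.
Step 3 — with total size 6, 2 blocks, and largest block 3, the block sizes (in nonincreasing order) are [3, 3].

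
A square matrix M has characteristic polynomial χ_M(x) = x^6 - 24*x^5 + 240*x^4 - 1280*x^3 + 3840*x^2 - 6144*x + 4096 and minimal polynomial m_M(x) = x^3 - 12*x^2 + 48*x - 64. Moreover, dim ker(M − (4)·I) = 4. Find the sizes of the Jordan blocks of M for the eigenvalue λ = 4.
Block sizes for λ = 4: [3, 1, 1, 1]

Step 1 — from the characteristic polynomial, algebraic multiplicity of λ = 4 is 6. From dim ker(M − (4)·I) = 4, there are exactly 4 Jordan blocks for λ = 4.
Step 2 — from the minimal polynomial, the factor (x − 4)^3 tells us the largest block for λ = 4 has size 3.
Step 3 — with total size 6, 4 blocks, and largest block 3, the block sizes (in nonincreasing order) are [3, 1, 1, 1].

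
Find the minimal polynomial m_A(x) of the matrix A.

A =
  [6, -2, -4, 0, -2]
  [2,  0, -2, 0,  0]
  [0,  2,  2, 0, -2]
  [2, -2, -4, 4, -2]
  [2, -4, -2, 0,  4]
x^2 - 6*x + 8

The characteristic polynomial is χ_A(x) = (x - 4)^3*(x - 2)^2, so the eigenvalues are known. The minimal polynomial is
  m_A(x) = Π_λ (x − λ)^{k_λ}
where k_λ is the size of the *largest* Jordan block for λ (equivalently, the smallest k with (A − λI)^k v = 0 for every generalised eigenvector v of λ).

  λ = 2: largest Jordan block has size 1, contributing (x − 2)
  λ = 4: largest Jordan block has size 1, contributing (x − 4)

So m_A(x) = (x - 4)*(x - 2) = x^2 - 6*x + 8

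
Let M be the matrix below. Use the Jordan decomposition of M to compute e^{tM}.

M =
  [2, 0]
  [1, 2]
e^{tM} =
  [exp(2*t), 0]
  [t*exp(2*t), exp(2*t)]

Strategy: write M = P · J · P⁻¹ where J is a Jordan canonical form, so e^{tM} = P · e^{tJ} · P⁻¹, and e^{tJ} can be computed block-by-block.

M has Jordan form
J =
  [2, 1]
  [0, 2]
(up to reordering of blocks).

Per-block formulas:
  For a 2×2 Jordan block J_2(2): exp(t · J_2(2)) = e^(2t)·(I + t·N), where N is the 2×2 nilpotent shift.

After assembling e^{tJ} and conjugating by P, we get:

e^{tM} =
  [exp(2*t), 0]
  [t*exp(2*t), exp(2*t)]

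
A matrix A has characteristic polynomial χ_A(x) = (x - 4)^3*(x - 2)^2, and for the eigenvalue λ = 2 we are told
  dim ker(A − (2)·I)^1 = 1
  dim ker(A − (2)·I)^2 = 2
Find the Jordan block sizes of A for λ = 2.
Block sizes for λ = 2: [2]

From the dimensions of kernels of powers, the number of Jordan blocks of size at least j is d_j − d_{j−1} where d_j = dim ker(N^j) (with d_0 = 0). Computing the differences gives [1, 1].
The number of blocks of size exactly k is (#blocks of size ≥ k) − (#blocks of size ≥ k + 1), so the partition is: 1 block(s) of size 2.
In nonincreasing order the block sizes are [2].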